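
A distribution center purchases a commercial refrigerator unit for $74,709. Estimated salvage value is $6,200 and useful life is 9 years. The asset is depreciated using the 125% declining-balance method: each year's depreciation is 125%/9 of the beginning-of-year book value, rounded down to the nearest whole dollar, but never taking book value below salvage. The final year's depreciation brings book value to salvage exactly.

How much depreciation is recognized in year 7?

Depreciable base = $74,709 − $6,200 = $68,509.
Year 1: ⌊$74,709 × 125%/9⌋ = $10,376. Book value $64,333.
Year 2: ⌊$64,333 × 125%/9⌋ = $8,935. Book value $55,398.
Year 3: ⌊$55,398 × 125%/9⌋ = $7,694. Book value $47,704.
Year 4: ⌊$47,704 × 125%/9⌋ = $6,625. Book value $41,079.
Year 5: ⌊$41,079 × 125%/9⌋ = $5,705. Book value $35,374.
Year 6: ⌊$35,374 × 125%/9⌋ = $4,913. Book value $30,461.
Year 7: ⌊$30,461 × 125%/9⌋ = $4,230. Book value $26,231.

$4,230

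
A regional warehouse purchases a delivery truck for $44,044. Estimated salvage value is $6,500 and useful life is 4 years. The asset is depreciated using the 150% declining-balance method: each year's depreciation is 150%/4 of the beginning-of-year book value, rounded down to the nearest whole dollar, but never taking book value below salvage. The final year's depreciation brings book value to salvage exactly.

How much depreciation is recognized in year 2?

Depreciable base = $44,044 − $6,500 = $37,544.
Year 1: ⌊$44,044 × 150%/4⌋ = $16,516. Book value $27,528.
Year 2: ⌊$27,528 × 150%/4⌋ = $10,323. Book value $17,205.

$10,323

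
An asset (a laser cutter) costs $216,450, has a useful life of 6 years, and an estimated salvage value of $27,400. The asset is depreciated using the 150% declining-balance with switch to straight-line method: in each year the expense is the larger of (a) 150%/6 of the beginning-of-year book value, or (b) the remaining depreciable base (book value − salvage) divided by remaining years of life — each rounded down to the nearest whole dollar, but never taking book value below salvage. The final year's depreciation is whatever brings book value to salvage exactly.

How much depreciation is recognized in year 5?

Depreciable base = $216,450 − $27,400 = $189,050.
Year 1: DB = ⌊$216,450 × 150%/6⌋ = $54,112; SL = ⌊$189,050/6⌋ = $31,508 → take DB $54,112. Book value $162,338.
Year 2: DB = ⌊$162,338 × 150%/6⌋ = $40,584; SL = ⌊$134,938/5⌋ = $26,987 → take DB $40,584. Book value $121,754.
Year 3: DB = ⌊$121,754 × 150%/6⌋ = $30,438; SL = ⌊$94,354/4⌋ = $23,588 → take DB $30,438. Book value $91,316.
Year 4: DB = ⌊$91,316 × 150%/6⌋ = $22,829; SL = ⌊$63,916/3⌋ = $21,305 → take DB $22,829. Book value $68,487.
Year 5: DB = ⌊$68,487 × 150%/6⌋ = $17,121; SL = ⌊$41,087/2⌋ = $20,543 → take SL $20,543. Book value $47,944.

$20,543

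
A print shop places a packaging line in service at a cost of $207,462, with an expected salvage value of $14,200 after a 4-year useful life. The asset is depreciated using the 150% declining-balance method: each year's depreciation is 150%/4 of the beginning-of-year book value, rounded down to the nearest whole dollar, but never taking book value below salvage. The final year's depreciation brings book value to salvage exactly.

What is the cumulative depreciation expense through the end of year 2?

$126,422

Depreciable base = $207,462 − $14,200 = $193,262.
Year 1: ⌊$207,462 × 150%/4⌋ = $77,798. Book value $129,664.
Year 2: ⌊$129,664 × 150%/4⌋ = $48,624. Book value $81,040.
Accumulated through year 2 = $207,462 − $81,040 = $126,422.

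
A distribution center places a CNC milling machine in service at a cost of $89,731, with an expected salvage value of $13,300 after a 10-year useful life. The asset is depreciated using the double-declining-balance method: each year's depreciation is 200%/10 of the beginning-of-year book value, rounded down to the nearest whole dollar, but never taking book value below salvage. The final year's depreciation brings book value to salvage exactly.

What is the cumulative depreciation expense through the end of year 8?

Depreciable base = $89,731 − $13,300 = $76,431.
Year 1: ⌊$89,731 × 200%/10⌋ = $17,946. Book value $71,785.
Year 2: ⌊$71,785 × 200%/10⌋ = $14,357. Book value $57,428.
Year 3: ⌊$57,428 × 200%/10⌋ = $11,485. Book value $45,943.
Year 4: ⌊$45,943 × 200%/10⌋ = $9,188. Book value $36,755.
Year 5: ⌊$36,755 × 200%/10⌋ = $7,351. Book value $29,404.
Year 6: ⌊$29,404 × 200%/10⌋ = $5,880. Book value $23,524.
Year 7: ⌊$23,524 × 200%/10⌋ = $4,704. Book value $18,820.
Year 8: ⌊$18,820 × 200%/10⌋ = $3,764. Book value $15,056.
Accumulated through year 8 = $89,731 − $15,056 = $74,675.

$74,675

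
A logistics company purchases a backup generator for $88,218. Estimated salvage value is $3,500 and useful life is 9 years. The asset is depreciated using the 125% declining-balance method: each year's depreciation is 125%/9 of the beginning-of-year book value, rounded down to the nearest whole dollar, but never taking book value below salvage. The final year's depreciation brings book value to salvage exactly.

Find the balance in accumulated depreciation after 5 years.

Depreciable base = $88,218 − $3,500 = $84,718.
Year 1: ⌊$88,218 × 125%/9⌋ = $12,252. Book value $75,966.
Year 2: ⌊$75,966 × 125%/9⌋ = $10,550. Book value $65,416.
Year 3: ⌊$65,416 × 125%/9⌋ = $9,085. Book value $56,331.
Year 4: ⌊$56,331 × 125%/9⌋ = $7,823. Book value $48,508.
Year 5: ⌊$48,508 × 125%/9⌋ = $6,737. Book value $41,771.
Accumulated through year 5 = $88,218 − $41,771 = $46,447.

$46,447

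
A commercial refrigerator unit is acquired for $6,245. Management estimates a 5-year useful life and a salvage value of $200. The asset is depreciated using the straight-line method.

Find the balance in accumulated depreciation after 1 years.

$1,209

Depreciable base = $6,245 − $200 = $6,045.
Annual expense = $6,045 / 5 = $1,209.
End of year 1: book value $5,036.
Accumulated through year 1 = $6,245 − $5,036 = $1,209.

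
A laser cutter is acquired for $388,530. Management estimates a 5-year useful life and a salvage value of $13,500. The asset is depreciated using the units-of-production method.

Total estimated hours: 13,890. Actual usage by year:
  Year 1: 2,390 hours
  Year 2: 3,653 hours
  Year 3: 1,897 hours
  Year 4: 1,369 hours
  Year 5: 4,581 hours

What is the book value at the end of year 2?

$225,369

Depreciable base = $388,530 − $13,500 = $375,030.
Rate = $375,030 / 13,890 hours = $27 per hour.
Year 1: 2,390 × $27 = $64,530. Book value $324,000.
Year 2: 3,653 × $27 = $98,631. Book value $225,369.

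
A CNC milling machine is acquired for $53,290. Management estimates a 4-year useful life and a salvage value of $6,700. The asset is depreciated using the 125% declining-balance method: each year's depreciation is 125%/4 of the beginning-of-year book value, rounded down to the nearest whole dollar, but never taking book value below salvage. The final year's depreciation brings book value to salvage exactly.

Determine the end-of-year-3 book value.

Depreciable base = $53,290 − $6,700 = $46,590.
Year 1: ⌊$53,290 × 125%/4⌋ = $16,653. Book value $36,637.
Year 2: ⌊$36,637 × 125%/4⌋ = $11,449. Book value $25,188.
Year 3: ⌊$25,188 × 125%/4⌋ = $7,871. Book value $17,317.

$17,317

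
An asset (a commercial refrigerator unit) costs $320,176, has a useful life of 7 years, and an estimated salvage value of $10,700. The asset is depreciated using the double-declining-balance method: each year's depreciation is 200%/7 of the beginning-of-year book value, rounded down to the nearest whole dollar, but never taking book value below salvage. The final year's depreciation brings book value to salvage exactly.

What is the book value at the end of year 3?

Depreciable base = $320,176 − $10,700 = $309,476.
Year 1: ⌊$320,176 × 200%/7⌋ = $91,478. Book value $228,698.
Year 2: ⌊$228,698 × 200%/7⌋ = $65,342. Book value $163,356.
Year 3: ⌊$163,356 × 200%/7⌋ = $46,673. Book value $116,683.

$116,683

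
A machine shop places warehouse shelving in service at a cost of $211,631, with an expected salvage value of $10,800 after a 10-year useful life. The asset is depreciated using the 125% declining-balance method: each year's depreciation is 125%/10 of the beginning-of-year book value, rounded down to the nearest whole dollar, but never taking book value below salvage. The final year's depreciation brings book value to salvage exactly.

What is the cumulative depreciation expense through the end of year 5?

Depreciable base = $211,631 − $10,800 = $200,831.
Year 1: ⌊$211,631 × 125%/10⌋ = $26,453. Book value $185,178.
Year 2: ⌊$185,178 × 125%/10⌋ = $23,147. Book value $162,031.
Year 3: ⌊$162,031 × 125%/10⌋ = $20,253. Book value $141,778.
Year 4: ⌊$141,778 × 125%/10⌋ = $17,722. Book value $124,056.
Year 5: ⌊$124,056 × 125%/10⌋ = $15,507. Book value $108,549.
Accumulated through year 5 = $211,631 − $108,549 = $103,082.

$103,082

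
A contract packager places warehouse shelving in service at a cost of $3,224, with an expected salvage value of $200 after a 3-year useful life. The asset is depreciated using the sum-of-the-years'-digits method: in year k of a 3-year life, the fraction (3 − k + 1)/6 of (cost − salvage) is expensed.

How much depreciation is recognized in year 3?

Depreciable base = $3,224 − $200 = $3,024.
Sum of the years' digits = 3+2+1 = 6.
Year 1: $3,024 × 3/6 = $1,512. Book value $1,712.
Year 2: $3,024 × 2/6 = $1,008. Book value $704.
Year 3: $3,024 × 1/6 = $504. Book value $200.

$504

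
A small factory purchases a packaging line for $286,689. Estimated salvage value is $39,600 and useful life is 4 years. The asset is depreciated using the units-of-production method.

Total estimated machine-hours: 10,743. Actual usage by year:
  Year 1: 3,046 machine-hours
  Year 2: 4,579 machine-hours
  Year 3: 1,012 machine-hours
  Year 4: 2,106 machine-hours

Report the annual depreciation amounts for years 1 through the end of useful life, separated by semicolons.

$70,058; $105,317; $23,276; $48,438

Depreciable base = $286,689 − $39,600 = $247,089.
Rate = $247,089 / 10,743 machine-hours = $23 per machine-hour.
Year 1: 3,046 × $23 = $70,058. Book value $216,631.
Year 2: 4,579 × $23 = $105,317. Book value $111,314.
Year 3: 1,012 × $23 = $23,276. Book value $88,038.
Year 4: 2,106 × $23 = $48,438. Book value $39,600.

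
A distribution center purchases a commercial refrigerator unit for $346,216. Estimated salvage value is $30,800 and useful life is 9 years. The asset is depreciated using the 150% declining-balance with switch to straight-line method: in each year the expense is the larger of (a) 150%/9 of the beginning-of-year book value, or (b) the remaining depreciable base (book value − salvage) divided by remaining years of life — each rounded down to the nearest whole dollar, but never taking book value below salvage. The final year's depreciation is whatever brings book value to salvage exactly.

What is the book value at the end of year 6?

$112,054

Depreciable base = $346,216 − $30,800 = $315,416.
Year 1: DB = ⌊$346,216 × 150%/9⌋ = $57,702; SL = ⌊$315,416/9⌋ = $35,046 → take DB $57,702. Book value $288,514.
Year 2: DB = ⌊$288,514 × 150%/9⌋ = $48,085; SL = ⌊$257,714/8⌋ = $32,214 → take DB $48,085. Book value $240,429.
Year 3: DB = ⌊$240,429 × 150%/9⌋ = $40,071; SL = ⌊$209,629/7⌋ = $29,947 → take DB $40,071. Book value $200,358.
Year 4: DB = ⌊$200,358 × 150%/9⌋ = $33,393; SL = ⌊$169,558/6⌋ = $28,259 → take DB $33,393. Book value $166,965.
Year 5: DB = ⌊$166,965 × 150%/9⌋ = $27,827; SL = ⌊$136,165/5⌋ = $27,233 → take DB $27,827. Book value $139,138.
Year 6: DB = ⌊$139,138 × 150%/9⌋ = $23,189; SL = ⌊$108,338/4⌋ = $27,084 → take SL $27,084. Book value $112,054.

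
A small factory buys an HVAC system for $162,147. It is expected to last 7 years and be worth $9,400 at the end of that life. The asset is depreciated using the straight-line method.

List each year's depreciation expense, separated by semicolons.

Depreciable base = $162,147 − $9,400 = $152,747.
Annual expense = $152,747 / 7 = $21,821.
End of year 1: book value $140,326.
End of year 2: book value $118,505.
End of year 3: book value $96,684.
End of year 4: book value $74,863.
End of year 5: book value $53,042.
End of year 6: book value $31,221.
End of year 7: book value $9,400.

$21,821; $21,821; $21,821; $21,821; $21,821; $21,821; $21,821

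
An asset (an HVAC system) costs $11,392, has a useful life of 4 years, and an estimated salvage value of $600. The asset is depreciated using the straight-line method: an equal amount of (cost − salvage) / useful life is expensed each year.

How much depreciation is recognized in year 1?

$2,698

Depreciable base = $11,392 − $600 = $10,792.
Annual expense = $10,792 / 4 = $2,698.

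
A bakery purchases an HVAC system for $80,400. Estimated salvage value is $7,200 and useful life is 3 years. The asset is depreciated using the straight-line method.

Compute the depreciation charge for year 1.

$24,400

Depreciable base = $80,400 − $7,200 = $73,200.
Annual expense = $73,200 / 3 = $24,400.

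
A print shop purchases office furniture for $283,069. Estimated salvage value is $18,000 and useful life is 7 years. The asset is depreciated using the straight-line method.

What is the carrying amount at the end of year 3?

Depreciable base = $283,069 − $18,000 = $265,069.
Annual expense = $265,069 / 7 = $37,867.
End of year 1: book value $245,202.
End of year 2: book value $207,335.
End of year 3: book value $169,468.

$169,468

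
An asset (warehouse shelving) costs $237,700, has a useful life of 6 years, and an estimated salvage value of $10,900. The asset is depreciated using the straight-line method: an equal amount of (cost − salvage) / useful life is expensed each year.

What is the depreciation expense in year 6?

Depreciable base = $237,700 − $10,900 = $226,800.
Annual expense = $226,800 / 6 = $37,800.

$37,800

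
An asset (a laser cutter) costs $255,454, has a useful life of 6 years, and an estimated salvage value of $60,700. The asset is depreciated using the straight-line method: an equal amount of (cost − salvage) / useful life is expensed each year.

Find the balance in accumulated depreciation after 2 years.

$64,918

Depreciable base = $255,454 − $60,700 = $194,754.
Annual expense = $194,754 / 6 = $32,459.
End of year 1: book value $222,995.
End of year 2: book value $190,536.
Accumulated through year 2 = $255,454 − $190,536 = $64,918.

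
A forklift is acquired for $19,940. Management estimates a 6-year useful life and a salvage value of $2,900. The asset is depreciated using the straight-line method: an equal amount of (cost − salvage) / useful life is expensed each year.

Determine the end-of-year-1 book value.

$17,100

Depreciable base = $19,940 − $2,900 = $17,040.
Annual expense = $17,040 / 6 = $2,840.
End of year 1: book value $17,100.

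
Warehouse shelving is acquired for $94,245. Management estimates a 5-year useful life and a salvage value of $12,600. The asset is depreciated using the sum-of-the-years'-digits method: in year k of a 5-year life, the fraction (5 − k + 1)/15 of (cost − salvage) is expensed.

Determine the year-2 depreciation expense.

Depreciable base = $94,245 − $12,600 = $81,645.
Sum of the years' digits = 5+4+3+2+1 = 15.
Year 1: $81,645 × 5/15 = $27,215. Book value $67,030.
Year 2: $81,645 × 4/15 = $21,772. Book value $45,258.

$21,772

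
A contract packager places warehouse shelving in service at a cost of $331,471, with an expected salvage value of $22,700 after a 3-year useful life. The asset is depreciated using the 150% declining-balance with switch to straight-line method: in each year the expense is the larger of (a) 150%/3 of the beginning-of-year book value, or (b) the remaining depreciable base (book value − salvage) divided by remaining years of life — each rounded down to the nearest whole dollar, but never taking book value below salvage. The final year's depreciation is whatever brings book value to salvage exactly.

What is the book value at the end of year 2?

Depreciable base = $331,471 − $22,700 = $308,771.
Year 1: DB = ⌊$331,471 × 150%/3⌋ = $165,735; SL = ⌊$308,771/3⌋ = $102,923 → take DB $165,735. Book value $165,736.
Year 2: DB = ⌊$165,736 × 150%/3⌋ = $82,868; SL = ⌊$143,036/2⌋ = $71,518 → take DB $82,868. Book value $82,868.

$82,868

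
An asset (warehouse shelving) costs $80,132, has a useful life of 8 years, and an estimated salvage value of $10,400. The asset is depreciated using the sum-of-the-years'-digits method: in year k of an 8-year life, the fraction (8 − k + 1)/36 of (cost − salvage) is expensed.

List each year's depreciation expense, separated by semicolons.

Depreciable base = $80,132 − $10,400 = $69,732.
Sum of the years' digits = 8+7+6+5+4+3+2+1 = 36.
Year 1: $69,732 × 8/36 = $15,496. Book value $64,636.
Year 2: $69,732 × 7/36 = $13,559. Book value $51,077.
Year 3: $69,732 × 6/36 = $11,622. Book value $39,455.
Year 4: $69,732 × 5/36 = $9,685. Book value $29,770.
Year 5: $69,732 × 4/36 = $7,748. Book value $22,022.
Year 6: $69,732 × 3/36 = $5,811. Book value $16,211.
Year 7: $69,732 × 2/36 = $3,874. Book value $12,337.
Year 8: $69,732 × 1/36 = $1,937. Book value $10,400.

$15,496; $13,559; $11,622; $9,685; $7,748; $5,811; $3,874; $1,937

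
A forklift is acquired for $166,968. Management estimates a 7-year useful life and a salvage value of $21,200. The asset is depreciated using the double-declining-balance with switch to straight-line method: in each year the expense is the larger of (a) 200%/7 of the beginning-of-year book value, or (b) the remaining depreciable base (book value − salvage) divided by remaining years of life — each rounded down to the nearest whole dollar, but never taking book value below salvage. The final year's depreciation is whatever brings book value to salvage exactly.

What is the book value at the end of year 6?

$22,176

Depreciable base = $166,968 − $21,200 = $145,768.
Year 1: DB = ⌊$166,968 × 200%/7⌋ = $47,705; SL = ⌊$145,768/7⌋ = $20,824 → take DB $47,705. Book value $119,263.
Year 2: DB = ⌊$119,263 × 200%/7⌋ = $34,075; SL = ⌊$98,063/6⌋ = $16,343 → take DB $34,075. Book value $85,188.
Year 3: DB = ⌊$85,188 × 200%/7⌋ = $24,339; SL = ⌊$63,988/5⌋ = $12,797 → take DB $24,339. Book value $60,849.
Year 4: DB = ⌊$60,849 × 200%/7⌋ = $17,385; SL = ⌊$39,649/4⌋ = $9,912 → take DB $17,385. Book value $43,464.
Year 5: DB = ⌊$43,464 × 200%/7⌋ = $12,418; SL = ⌊$22,264/3⌋ = $7,421 → take DB $12,418. Book value $31,046.
Year 6: DB = ⌊$31,046 × 200%/7⌋ = $8,870; SL = ⌊$9,846/2⌋ = $4,923 → take DB $8,870. Book value $22,176.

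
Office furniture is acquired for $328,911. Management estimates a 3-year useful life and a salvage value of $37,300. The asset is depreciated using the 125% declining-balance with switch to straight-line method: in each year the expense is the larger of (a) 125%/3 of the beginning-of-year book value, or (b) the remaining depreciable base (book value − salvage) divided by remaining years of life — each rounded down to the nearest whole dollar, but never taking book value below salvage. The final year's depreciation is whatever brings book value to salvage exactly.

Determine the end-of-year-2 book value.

Depreciable base = $328,911 − $37,300 = $291,611.
Year 1: DB = ⌊$328,911 × 125%/3⌋ = $137,046; SL = ⌊$291,611/3⌋ = $97,203 → take DB $137,046. Book value $191,865.
Year 2: DB = ⌊$191,865 × 125%/3⌋ = $79,943; SL = ⌊$154,565/2⌋ = $77,282 → take DB $79,943. Book value $111,922.

$111,922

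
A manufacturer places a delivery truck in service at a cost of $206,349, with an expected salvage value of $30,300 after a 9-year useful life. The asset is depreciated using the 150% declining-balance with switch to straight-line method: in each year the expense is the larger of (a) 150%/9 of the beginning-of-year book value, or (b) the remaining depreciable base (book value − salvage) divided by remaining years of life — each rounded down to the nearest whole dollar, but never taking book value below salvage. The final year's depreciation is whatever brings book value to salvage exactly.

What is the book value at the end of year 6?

$69,108

Depreciable base = $206,349 − $30,300 = $176,049.
Year 1: DB = ⌊$206,349 × 150%/9⌋ = $34,391; SL = ⌊$176,049/9⌋ = $19,561 → take DB $34,391. Book value $171,958.
Year 2: DB = ⌊$171,958 × 150%/9⌋ = $28,659; SL = ⌊$141,658/8⌋ = $17,707 → take DB $28,659. Book value $143,299.
Year 3: DB = ⌊$143,299 × 150%/9⌋ = $23,883; SL = ⌊$112,999/7⌋ = $16,142 → take DB $23,883. Book value $119,416.
Year 4: DB = ⌊$119,416 × 150%/9⌋ = $19,902; SL = ⌊$89,116/6⌋ = $14,852 → take DB $19,902. Book value $99,514.
Year 5: DB = ⌊$99,514 × 150%/9⌋ = $16,585; SL = ⌊$69,214/5⌋ = $13,842 → take DB $16,585. Book value $82,929.
Year 6: DB = ⌊$82,929 × 150%/9⌋ = $13,821; SL = ⌊$52,629/4⌋ = $13,157 → take DB $13,821. Book value $69,108.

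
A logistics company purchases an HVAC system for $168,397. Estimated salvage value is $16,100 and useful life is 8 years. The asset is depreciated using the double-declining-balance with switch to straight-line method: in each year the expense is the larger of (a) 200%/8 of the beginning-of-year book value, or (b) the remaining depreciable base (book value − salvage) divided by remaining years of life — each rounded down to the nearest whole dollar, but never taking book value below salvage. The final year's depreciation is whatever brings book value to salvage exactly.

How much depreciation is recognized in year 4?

Depreciable base = $168,397 − $16,100 = $152,297.
Year 1: DB = ⌊$168,397 × 200%/8⌋ = $42,099; SL = ⌊$152,297/8⌋ = $19,037 → take DB $42,099. Book value $126,298.
Year 2: DB = ⌊$126,298 × 200%/8⌋ = $31,574; SL = ⌊$110,198/7⌋ = $15,742 → take DB $31,574. Book value $94,724.
Year 3: DB = ⌊$94,724 × 200%/8⌋ = $23,681; SL = ⌊$78,624/6⌋ = $13,104 → take DB $23,681. Book value $71,043.
Year 4: DB = ⌊$71,043 × 200%/8⌋ = $17,760; SL = ⌊$54,943/5⌋ = $10,988 → take DB $17,760. Book value $53,283.

$17,760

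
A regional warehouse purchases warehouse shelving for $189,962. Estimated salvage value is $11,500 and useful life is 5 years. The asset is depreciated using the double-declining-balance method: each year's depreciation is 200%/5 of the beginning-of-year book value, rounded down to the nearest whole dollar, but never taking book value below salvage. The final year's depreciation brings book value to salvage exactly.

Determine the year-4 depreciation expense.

Depreciable base = $189,962 − $11,500 = $178,462.
Year 1: ⌊$189,962 × 200%/5⌋ = $75,984. Book value $113,978.
Year 2: ⌊$113,978 × 200%/5⌋ = $45,591. Book value $68,387.
Year 3: ⌊$68,387 × 200%/5⌋ = $27,354. Book value $41,033.
Year 4: ⌊$41,033 × 200%/5⌋ = $16,413. Book value $24,620.

$16,413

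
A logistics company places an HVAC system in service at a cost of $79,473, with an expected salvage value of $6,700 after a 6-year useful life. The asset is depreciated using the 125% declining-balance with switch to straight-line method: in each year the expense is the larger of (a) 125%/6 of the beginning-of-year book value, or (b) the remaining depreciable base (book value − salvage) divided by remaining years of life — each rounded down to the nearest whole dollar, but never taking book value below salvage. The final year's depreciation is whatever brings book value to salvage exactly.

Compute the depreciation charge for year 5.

$10,778

Depreciable base = $79,473 − $6,700 = $72,773.
Year 1: DB = ⌊$79,473 × 125%/6⌋ = $16,556; SL = ⌊$72,773/6⌋ = $12,128 → take DB $16,556. Book value $62,917.
Year 2: DB = ⌊$62,917 × 125%/6⌋ = $13,107; SL = ⌊$56,217/5⌋ = $11,243 → take DB $13,107. Book value $49,810.
Year 3: DB = ⌊$49,810 × 125%/6⌋ = $10,377; SL = ⌊$43,110/4⌋ = $10,777 → take SL $10,777. Book value $39,033.
Year 4: DB = ⌊$39,033 × 125%/6⌋ = $8,131; SL = ⌊$32,333/3⌋ = $10,777 → take SL $10,777. Book value $28,256.
Year 5: DB = ⌊$28,256 × 125%/6⌋ = $5,886; SL = ⌊$21,556/2⌋ = $10,778 → take SL $10,778. Book value $17,478.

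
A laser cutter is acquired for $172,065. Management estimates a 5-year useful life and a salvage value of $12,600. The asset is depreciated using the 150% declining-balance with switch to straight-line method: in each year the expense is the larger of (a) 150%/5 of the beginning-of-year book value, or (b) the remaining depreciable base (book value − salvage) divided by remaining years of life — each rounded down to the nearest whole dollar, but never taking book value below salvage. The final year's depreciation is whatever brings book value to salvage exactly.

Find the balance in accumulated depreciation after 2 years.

$87,752

Depreciable base = $172,065 − $12,600 = $159,465.
Year 1: DB = ⌊$172,065 × 150%/5⌋ = $51,619; SL = ⌊$159,465/5⌋ = $31,893 → take DB $51,619. Book value $120,446.
Year 2: DB = ⌊$120,446 × 150%/5⌋ = $36,133; SL = ⌊$107,846/4⌋ = $26,961 → take DB $36,133. Book value $84,313.
Accumulated through year 2 = $172,065 − $84,313 = $87,752.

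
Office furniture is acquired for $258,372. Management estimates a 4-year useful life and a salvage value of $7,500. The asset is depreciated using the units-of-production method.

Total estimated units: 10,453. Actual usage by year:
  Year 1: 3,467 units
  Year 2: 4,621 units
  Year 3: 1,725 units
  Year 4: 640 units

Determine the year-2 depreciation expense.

Depreciable base = $258,372 − $7,500 = $250,872.
Rate = $250,872 / 10,453 units = $24 per unit.
Year 1: 3,467 × $24 = $83,208. Book value $175,164.
Year 2: 4,621 × $24 = $110,904. Book value $64,260.

$110,904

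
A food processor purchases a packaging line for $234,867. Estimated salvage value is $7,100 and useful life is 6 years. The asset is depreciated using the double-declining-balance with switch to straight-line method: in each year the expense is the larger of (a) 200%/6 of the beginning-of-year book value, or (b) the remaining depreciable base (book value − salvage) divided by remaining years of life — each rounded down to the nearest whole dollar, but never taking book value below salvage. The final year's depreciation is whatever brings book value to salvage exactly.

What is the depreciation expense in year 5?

Depreciable base = $234,867 − $7,100 = $227,767.
Year 1: DB = ⌊$234,867 × 200%/6⌋ = $78,289; SL = ⌊$227,767/6⌋ = $37,961 → take DB $78,289. Book value $156,578.
Year 2: DB = ⌊$156,578 × 200%/6⌋ = $52,192; SL = ⌊$149,478/5⌋ = $29,895 → take DB $52,192. Book value $104,386.
Year 3: DB = ⌊$104,386 × 200%/6⌋ = $34,795; SL = ⌊$97,286/4⌋ = $24,321 → take DB $34,795. Book value $69,591.
Year 4: DB = ⌊$69,591 × 200%/6⌋ = $23,197; SL = ⌊$62,491/3⌋ = $20,830 → take DB $23,197. Book value $46,394.
Year 5: DB = ⌊$46,394 × 200%/6⌋ = $15,464; SL = ⌊$39,294/2⌋ = $19,647 → take SL $19,647. Book value $26,747.

$19,647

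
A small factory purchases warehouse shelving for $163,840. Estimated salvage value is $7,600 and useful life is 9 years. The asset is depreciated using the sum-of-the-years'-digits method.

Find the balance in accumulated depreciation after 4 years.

Depreciable base = $163,840 − $7,600 = $156,240.
Sum of the years' digits = 9+8+7+6+5+4+3+2+1 = 45.
Year 1: $156,240 × 9/45 = $31,248. Book value $132,592.
Year 2: $156,240 × 8/45 = $27,776. Book value $104,816.
Year 3: $156,240 × 7/45 = $24,304. Book value $80,512.
Year 4: $156,240 × 6/45 = $20,832. Book value $59,680.
Accumulated through year 4 = $163,840 − $59,680 = $104,160.

$104,160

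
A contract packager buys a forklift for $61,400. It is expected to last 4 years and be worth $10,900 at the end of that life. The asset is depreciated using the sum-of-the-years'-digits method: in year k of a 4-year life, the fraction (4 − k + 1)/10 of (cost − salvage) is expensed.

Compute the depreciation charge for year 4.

$5,050

Depreciable base = $61,400 − $10,900 = $50,500.
Sum of the years' digits = 4+3+2+1 = 10.
Year 1: $50,500 × 4/10 = $20,200. Book value $41,200.
Year 2: $50,500 × 3/10 = $15,150. Book value $26,050.
Year 3: $50,500 × 2/10 = $10,100. Book value $15,950.
Year 4: $50,500 × 1/10 = $5,050. Book value $10,900.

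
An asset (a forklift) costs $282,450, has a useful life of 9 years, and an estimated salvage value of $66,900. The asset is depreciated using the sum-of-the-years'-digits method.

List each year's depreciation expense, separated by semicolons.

Depreciable base = $282,450 − $66,900 = $215,550.
Sum of the years' digits = 9+8+7+6+5+4+3+2+1 = 45.
Year 1: $215,550 × 9/45 = $43,110. Book value $239,340.
Year 2: $215,550 × 8/45 = $38,320. Book value $201,020.
Year 3: $215,550 × 7/45 = $33,530. Book value $167,490.
Year 4: $215,550 × 6/45 = $28,740. Book value $138,750.
Year 5: $215,550 × 5/45 = $23,950. Book value $114,800.
Year 6: $215,550 × 4/45 = $19,160. Book value $95,640.
Year 7: $215,550 × 3/45 = $14,370. Book value $81,270.
Year 8: $215,550 × 2/45 = $9,580. Book value $71,690.
Year 9: $215,550 × 1/45 = $4,790. Book value $66,900.

$43,110; $38,320; $33,530; $28,740; $23,950; $19,160; $14,370; $9,580; $4,790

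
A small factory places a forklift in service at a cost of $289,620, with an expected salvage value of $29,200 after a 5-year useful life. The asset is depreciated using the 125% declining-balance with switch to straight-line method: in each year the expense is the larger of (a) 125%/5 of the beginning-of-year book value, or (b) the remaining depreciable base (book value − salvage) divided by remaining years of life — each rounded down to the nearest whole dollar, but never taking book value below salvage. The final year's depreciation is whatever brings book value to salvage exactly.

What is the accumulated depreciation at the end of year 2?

Depreciable base = $289,620 − $29,200 = $260,420.
Year 1: DB = ⌊$289,620 × 125%/5⌋ = $72,405; SL = ⌊$260,420/5⌋ = $52,084 → take DB $72,405. Book value $217,215.
Year 2: DB = ⌊$217,215 × 125%/5⌋ = $54,303; SL = ⌊$188,015/4⌋ = $47,003 → take DB $54,303. Book value $162,912.
Accumulated through year 2 = $289,620 − $162,912 = $126,708.

$126,708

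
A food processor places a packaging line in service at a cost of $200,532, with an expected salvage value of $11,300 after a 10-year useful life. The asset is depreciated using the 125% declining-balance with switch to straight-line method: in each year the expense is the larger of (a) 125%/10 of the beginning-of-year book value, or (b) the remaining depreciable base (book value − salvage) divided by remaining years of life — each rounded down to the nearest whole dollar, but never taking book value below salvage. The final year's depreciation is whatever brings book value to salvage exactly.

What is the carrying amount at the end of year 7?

$64,034

Depreciable base = $200,532 − $11,300 = $189,232.
Year 1: DB = ⌊$200,532 × 125%/10⌋ = $25,066; SL = ⌊$189,232/10⌋ = $18,923 → take DB $25,066. Book value $175,466.
Year 2: DB = ⌊$175,466 × 125%/10⌋ = $21,933; SL = ⌊$164,166/9⌋ = $18,240 → take DB $21,933. Book value $153,533.
Year 3: DB = ⌊$153,533 × 125%/10⌋ = $19,191; SL = ⌊$142,233/8⌋ = $17,779 → take DB $19,191. Book value $134,342.
Year 4: DB = ⌊$134,342 × 125%/10⌋ = $16,792; SL = ⌊$123,042/7⌋ = $17,577 → take SL $17,577. Book value $116,765.
Year 5: DB = ⌊$116,765 × 125%/10⌋ = $14,595; SL = ⌊$105,465/6⌋ = $17,577 → take SL $17,577. Book value $99,188.
Year 6: DB = ⌊$99,188 × 125%/10⌋ = $12,398; SL = ⌊$87,888/5⌋ = $17,577 → take SL $17,577. Book value $81,611.
Year 7: DB = ⌊$81,611 × 125%/10⌋ = $10,201; SL = ⌊$70,311/4⌋ = $17,577 → take SL $17,577. Book value $64,034.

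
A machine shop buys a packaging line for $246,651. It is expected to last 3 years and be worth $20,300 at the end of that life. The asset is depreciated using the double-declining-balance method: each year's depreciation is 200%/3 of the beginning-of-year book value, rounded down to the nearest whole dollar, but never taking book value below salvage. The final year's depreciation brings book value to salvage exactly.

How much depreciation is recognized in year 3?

Depreciable base = $246,651 − $20,300 = $226,351.
Year 1: ⌊$246,651 × 200%/3⌋ = $164,434. Book value $82,217.
Year 2: ⌊$82,217 × 200%/3⌋ = $54,811. Book value $27,406.
Year 3 (final): $27,406 − $20,300 = $7,106. Book value $20,300.

$7,106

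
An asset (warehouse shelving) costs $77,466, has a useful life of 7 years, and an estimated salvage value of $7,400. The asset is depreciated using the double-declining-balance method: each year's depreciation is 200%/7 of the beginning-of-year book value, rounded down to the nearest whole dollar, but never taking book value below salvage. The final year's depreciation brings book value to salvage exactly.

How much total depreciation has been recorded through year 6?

$67,176

Depreciable base = $77,466 − $7,400 = $70,066.
Year 1: ⌊$77,466 × 200%/7⌋ = $22,133. Book value $55,333.
Year 2: ⌊$55,333 × 200%/7⌋ = $15,809. Book value $39,524.
Year 3: ⌊$39,524 × 200%/7⌋ = $11,292. Book value $28,232.
Year 4: ⌊$28,232 × 200%/7⌋ = $8,066. Book value $20,166.
Year 5: ⌊$20,166 × 200%/7⌋ = $5,761. Book value $14,405.
Year 6: ⌊$14,405 × 200%/7⌋ = $4,115. Book value $10,290.
Accumulated through year 6 = $77,466 − $10,290 = $67,176.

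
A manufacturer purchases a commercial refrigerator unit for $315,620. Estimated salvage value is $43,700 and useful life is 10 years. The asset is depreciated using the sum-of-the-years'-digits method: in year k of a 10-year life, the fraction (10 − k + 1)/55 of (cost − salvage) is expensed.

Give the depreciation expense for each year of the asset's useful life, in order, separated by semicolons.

$49,440; $44,496; $39,552; $34,608; $29,664; $24,720; $19,776; $14,832; $9,888; $4,944

Depreciable base = $315,620 − $43,700 = $271,920.
Sum of the years' digits = 10+9+8+7+6+5+4+3+2+1 = 55.
Year 1: $271,920 × 10/55 = $49,440. Book value $266,180.
Year 2: $271,920 × 9/55 = $44,496. Book value $221,684.
Year 3: $271,920 × 8/55 = $39,552. Book value $182,132.
Year 4: $271,920 × 7/55 = $34,608. Book value $147,524.
Year 5: $271,920 × 6/55 = $29,664. Book value $117,860.
Year 6: $271,920 × 5/55 = $24,720. Book value $93,140.
Year 7: $271,920 × 4/55 = $19,776. Book value $73,364.
Year 8: $271,920 × 3/55 = $14,832. Book value $58,532.
Year 9: $271,920 × 2/55 = $9,888. Book value $48,644.
Year 10: $271,920 × 1/55 = $4,944. Book value $43,700.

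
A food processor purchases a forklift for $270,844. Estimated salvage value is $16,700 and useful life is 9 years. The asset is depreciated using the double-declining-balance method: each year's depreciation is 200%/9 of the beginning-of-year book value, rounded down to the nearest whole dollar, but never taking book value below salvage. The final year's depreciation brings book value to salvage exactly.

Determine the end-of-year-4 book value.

$99,117

Depreciable base = $270,844 − $16,700 = $254,144.
Year 1: ⌊$270,844 × 200%/9⌋ = $60,187. Book value $210,657.
Year 2: ⌊$210,657 × 200%/9⌋ = $46,812. Book value $163,845.
Year 3: ⌊$163,845 × 200%/9⌋ = $36,410. Book value $127,435.
Year 4: ⌊$127,435 × 200%/9⌋ = $28,318. Book value $99,117.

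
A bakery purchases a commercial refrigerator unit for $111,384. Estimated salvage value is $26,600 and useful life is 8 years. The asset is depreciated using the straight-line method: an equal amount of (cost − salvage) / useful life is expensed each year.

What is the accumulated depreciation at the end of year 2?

Depreciable base = $111,384 − $26,600 = $84,784.
Annual expense = $84,784 / 8 = $10,598.
End of year 1: book value $100,786.
End of year 2: book value $90,188.
Accumulated through year 2 = $111,384 − $90,188 = $21,196.

$21,196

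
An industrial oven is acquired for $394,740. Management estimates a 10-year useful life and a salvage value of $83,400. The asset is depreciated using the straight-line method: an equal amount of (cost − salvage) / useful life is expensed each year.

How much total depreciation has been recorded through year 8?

Depreciable base = $394,740 − $83,400 = $311,340.
Annual expense = $311,340 / 10 = $31,134.
End of year 1: book value $363,606.
End of year 2: book value $332,472.
End of year 3: book value $301,338.
End of year 4: book value $270,204.
End of year 5: book value $239,070.
End of year 6: book value $207,936.
End of year 7: book value $176,802.
End of year 8: book value $145,668.
Accumulated through year 8 = $394,740 − $145,668 = $249,072.

$249,072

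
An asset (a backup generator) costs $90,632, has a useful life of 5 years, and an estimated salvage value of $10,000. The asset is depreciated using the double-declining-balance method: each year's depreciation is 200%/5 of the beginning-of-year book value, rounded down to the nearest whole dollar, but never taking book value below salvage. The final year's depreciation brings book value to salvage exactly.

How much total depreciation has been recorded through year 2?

Depreciable base = $90,632 − $10,000 = $80,632.
Year 1: ⌊$90,632 × 200%/5⌋ = $36,252. Book value $54,380.
Year 2: ⌊$54,380 × 200%/5⌋ = $21,752. Book value $32,628.
Accumulated through year 2 = $90,632 − $32,628 = $58,004.

$58,004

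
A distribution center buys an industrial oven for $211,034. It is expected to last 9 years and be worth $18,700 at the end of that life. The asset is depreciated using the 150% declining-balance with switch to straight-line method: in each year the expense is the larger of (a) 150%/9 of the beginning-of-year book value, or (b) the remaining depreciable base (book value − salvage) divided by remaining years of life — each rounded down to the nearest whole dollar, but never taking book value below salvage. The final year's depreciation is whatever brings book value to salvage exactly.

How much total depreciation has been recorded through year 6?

$142,750

Depreciable base = $211,034 − $18,700 = $192,334.
Year 1: DB = ⌊$211,034 × 150%/9⌋ = $35,172; SL = ⌊$192,334/9⌋ = $21,370 → take DB $35,172. Book value $175,862.
Year 2: DB = ⌊$175,862 × 150%/9⌋ = $29,310; SL = ⌊$157,162/8⌋ = $19,645 → take DB $29,310. Book value $146,552.
Year 3: DB = ⌊$146,552 × 150%/9⌋ = $24,425; SL = ⌊$127,852/7⌋ = $18,264 → take DB $24,425. Book value $122,127.
Year 4: DB = ⌊$122,127 × 150%/9⌋ = $20,354; SL = ⌊$103,427/6⌋ = $17,237 → take DB $20,354. Book value $101,773.
Year 5: DB = ⌊$101,773 × 150%/9⌋ = $16,962; SL = ⌊$83,073/5⌋ = $16,614 → take DB $16,962. Book value $84,811.
Year 6: DB = ⌊$84,811 × 150%/9⌋ = $14,135; SL = ⌊$66,111/4⌋ = $16,527 → take SL $16,527. Book value $68,284.
Accumulated through year 6 = $211,034 − $68,284 = $142,750.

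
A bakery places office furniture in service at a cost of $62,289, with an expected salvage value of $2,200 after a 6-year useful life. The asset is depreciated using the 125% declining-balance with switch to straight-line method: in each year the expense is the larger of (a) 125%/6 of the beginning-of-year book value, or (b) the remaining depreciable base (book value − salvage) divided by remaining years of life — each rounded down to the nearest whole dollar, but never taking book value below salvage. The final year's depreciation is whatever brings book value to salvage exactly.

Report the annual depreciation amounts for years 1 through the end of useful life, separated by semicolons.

Depreciable base = $62,289 − $2,200 = $60,089.
Year 1: DB = ⌊$62,289 × 125%/6⌋ = $12,976; SL = ⌊$60,089/6⌋ = $10,014 → take DB $12,976. Book value $49,313.
Year 2: DB = ⌊$49,313 × 125%/6⌋ = $10,273; SL = ⌊$47,113/5⌋ = $9,422 → take DB $10,273. Book value $39,040.
Year 3: DB = ⌊$39,040 × 125%/6⌋ = $8,133; SL = ⌊$36,840/4⌋ = $9,210 → take SL $9,210. Book value $29,830.
Year 4: DB = ⌊$29,830 × 125%/6⌋ = $6,214; SL = ⌊$27,630/3⌋ = $9,210 → take SL $9,210. Book value $20,620.
Year 5: DB = ⌊$20,620 × 125%/6⌋ = $4,295; SL = ⌊$18,420/2⌋ = $9,210 → take SL $9,210. Book value $11,410.
Year 6 (final): $11,410 − $2,200 = $9,210. Book value $2,200.

$12,976; $10,273; $9,210; $9,210; $9,210; $9,210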